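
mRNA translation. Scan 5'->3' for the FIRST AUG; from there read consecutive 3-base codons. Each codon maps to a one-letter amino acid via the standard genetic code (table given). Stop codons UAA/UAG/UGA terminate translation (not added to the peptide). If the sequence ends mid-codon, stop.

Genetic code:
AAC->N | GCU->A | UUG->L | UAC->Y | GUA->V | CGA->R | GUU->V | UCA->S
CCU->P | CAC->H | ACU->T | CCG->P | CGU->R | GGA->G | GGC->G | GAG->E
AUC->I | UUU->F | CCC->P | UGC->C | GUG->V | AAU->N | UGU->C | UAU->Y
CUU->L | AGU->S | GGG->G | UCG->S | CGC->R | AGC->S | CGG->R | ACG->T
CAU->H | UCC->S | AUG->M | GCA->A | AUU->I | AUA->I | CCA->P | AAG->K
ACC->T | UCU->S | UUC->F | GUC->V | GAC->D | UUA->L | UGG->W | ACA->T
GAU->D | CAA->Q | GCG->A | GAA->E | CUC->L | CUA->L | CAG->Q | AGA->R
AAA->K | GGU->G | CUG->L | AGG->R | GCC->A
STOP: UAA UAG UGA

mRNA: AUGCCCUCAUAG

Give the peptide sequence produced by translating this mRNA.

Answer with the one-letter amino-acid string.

start AUG at pos 0
pos 0: AUG -> M; peptide=M
pos 3: CCC -> P; peptide=MP
pos 6: UCA -> S; peptide=MPS
pos 9: UAG -> STOP

Answer: MPS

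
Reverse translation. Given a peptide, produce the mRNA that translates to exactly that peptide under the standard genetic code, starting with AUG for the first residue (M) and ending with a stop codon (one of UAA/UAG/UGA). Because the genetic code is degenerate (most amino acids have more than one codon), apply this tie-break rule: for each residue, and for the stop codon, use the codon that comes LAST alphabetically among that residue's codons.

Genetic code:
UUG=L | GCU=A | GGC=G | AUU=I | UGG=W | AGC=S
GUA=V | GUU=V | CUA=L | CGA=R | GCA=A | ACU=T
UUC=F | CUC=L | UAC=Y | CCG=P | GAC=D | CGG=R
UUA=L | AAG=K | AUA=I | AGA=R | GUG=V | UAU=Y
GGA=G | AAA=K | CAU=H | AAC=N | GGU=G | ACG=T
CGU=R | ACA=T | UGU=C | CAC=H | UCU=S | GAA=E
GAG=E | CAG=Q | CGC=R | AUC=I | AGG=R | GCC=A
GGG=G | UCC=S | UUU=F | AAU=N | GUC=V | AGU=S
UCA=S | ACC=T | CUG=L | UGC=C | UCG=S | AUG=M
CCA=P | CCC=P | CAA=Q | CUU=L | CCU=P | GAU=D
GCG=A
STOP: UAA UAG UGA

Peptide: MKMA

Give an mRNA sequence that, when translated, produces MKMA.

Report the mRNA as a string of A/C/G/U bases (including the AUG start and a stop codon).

residue 1: M -> AUG (start codon)
residue 2: K codons sorted = AAA,AAG -> pick last = AAG
residue 3: M -> AUG (only codon)
residue 4: A codons sorted = GCA,GCC,GCG,GCU -> pick last = GCU
terminator: stop codons sorted = UAA,UAG,UGA -> pick last = UGA

Answer: mRNA: AUGAAGAUGGCUUGA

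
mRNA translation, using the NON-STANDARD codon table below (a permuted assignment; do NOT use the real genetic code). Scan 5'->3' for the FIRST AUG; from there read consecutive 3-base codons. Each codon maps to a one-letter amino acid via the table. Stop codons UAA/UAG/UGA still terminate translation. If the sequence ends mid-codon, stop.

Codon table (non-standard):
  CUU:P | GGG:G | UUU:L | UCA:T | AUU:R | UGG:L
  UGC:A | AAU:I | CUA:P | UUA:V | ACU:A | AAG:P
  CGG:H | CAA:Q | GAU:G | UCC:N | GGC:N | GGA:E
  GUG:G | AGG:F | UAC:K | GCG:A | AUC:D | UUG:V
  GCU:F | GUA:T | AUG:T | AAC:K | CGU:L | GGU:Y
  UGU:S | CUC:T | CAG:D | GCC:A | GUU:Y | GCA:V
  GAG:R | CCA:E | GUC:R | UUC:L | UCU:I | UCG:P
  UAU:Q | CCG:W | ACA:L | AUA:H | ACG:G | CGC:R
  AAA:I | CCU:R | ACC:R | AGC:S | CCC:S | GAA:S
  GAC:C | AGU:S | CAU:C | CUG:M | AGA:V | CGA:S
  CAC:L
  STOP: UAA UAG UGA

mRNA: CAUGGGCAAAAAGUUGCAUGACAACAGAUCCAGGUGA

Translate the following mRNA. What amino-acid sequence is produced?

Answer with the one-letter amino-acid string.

Answer: TNIPVCCKVNF

Derivation:
start AUG at pos 1
pos 1: AUG -> T; peptide=T
pos 4: GGC -> N; peptide=TN
pos 7: AAA -> I; peptide=TNI
pos 10: AAG -> P; peptide=TNIP
pos 13: UUG -> V; peptide=TNIPV
pos 16: CAU -> C; peptide=TNIPVC
pos 19: GAC -> C; peptide=TNIPVCC
pos 22: AAC -> K; peptide=TNIPVCCK
pos 25: AGA -> V; peptide=TNIPVCCKV
pos 28: UCC -> N; peptide=TNIPVCCKVN
pos 31: AGG -> F; peptide=TNIPVCCKVNF
pos 34: UGA -> STOP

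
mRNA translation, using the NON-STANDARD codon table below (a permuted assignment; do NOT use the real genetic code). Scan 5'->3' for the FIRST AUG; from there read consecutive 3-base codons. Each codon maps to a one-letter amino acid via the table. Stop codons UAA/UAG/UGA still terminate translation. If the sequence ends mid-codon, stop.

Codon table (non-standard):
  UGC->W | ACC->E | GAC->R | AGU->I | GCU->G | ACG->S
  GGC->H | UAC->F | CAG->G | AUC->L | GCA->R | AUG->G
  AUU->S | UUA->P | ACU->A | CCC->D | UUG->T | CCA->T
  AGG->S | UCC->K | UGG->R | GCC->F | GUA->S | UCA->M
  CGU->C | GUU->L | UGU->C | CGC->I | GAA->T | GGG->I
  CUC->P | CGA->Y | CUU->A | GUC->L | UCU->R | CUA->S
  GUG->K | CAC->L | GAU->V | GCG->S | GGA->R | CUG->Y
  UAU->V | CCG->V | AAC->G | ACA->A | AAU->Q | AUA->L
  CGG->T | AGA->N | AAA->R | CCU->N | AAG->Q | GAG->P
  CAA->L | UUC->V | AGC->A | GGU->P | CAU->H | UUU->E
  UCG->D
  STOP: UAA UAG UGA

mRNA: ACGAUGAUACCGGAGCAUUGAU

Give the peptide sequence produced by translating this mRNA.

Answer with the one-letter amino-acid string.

Answer: GLVPH

Derivation:
start AUG at pos 3
pos 3: AUG -> G; peptide=G
pos 6: AUA -> L; peptide=GL
pos 9: CCG -> V; peptide=GLV
pos 12: GAG -> P; peptide=GLVP
pos 15: CAU -> H; peptide=GLVPH
pos 18: UGA -> STOP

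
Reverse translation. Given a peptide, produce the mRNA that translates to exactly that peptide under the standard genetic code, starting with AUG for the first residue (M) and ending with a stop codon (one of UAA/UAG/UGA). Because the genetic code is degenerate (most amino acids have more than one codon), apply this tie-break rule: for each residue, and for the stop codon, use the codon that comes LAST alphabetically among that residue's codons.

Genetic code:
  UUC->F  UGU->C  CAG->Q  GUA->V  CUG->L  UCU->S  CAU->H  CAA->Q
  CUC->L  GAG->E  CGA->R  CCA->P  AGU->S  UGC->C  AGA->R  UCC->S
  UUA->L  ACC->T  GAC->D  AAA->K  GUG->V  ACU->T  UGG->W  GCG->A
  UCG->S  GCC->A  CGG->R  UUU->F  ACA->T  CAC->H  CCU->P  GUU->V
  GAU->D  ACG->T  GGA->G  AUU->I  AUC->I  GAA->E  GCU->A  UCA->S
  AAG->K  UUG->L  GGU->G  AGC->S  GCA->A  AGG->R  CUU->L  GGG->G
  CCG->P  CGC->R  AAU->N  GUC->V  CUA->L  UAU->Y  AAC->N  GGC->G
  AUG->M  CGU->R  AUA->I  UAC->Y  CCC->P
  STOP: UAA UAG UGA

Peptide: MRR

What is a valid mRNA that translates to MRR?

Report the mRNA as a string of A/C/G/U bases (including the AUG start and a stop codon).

Answer: mRNA: AUGCGUCGUUGA

Derivation:
residue 1: M -> AUG (start codon)
residue 2: R codons sorted = AGA,AGG,CGA,CGC,CGG,CGU -> pick last = CGU
residue 3: R codons sorted = AGA,AGG,CGA,CGC,CGG,CGU -> pick last = CGU
terminator: stop codons sorted = UAA,UAG,UGA -> pick last = UGA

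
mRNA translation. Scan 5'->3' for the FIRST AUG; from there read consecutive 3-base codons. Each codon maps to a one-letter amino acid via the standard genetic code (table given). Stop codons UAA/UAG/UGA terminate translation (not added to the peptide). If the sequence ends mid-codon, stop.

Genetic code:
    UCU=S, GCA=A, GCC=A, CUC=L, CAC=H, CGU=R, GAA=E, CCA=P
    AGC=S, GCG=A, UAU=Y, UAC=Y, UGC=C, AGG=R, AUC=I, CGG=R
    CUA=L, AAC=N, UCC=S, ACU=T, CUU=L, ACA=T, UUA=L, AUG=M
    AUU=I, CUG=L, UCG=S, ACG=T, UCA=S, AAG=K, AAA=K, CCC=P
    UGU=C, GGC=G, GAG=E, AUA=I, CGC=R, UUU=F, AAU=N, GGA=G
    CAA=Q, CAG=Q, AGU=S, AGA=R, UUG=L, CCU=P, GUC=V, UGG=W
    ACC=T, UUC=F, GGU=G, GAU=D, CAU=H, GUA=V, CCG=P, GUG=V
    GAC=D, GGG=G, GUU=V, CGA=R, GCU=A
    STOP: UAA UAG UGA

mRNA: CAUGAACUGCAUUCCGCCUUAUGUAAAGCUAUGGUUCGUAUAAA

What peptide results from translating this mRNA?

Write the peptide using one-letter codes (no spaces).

start AUG at pos 1
pos 1: AUG -> M; peptide=M
pos 4: AAC -> N; peptide=MN
pos 7: UGC -> C; peptide=MNC
pos 10: AUU -> I; peptide=MNCI
pos 13: CCG -> P; peptide=MNCIP
pos 16: CCU -> P; peptide=MNCIPP
pos 19: UAU -> Y; peptide=MNCIPPY
pos 22: GUA -> V; peptide=MNCIPPYV
pos 25: AAG -> K; peptide=MNCIPPYVK
pos 28: CUA -> L; peptide=MNCIPPYVKL
pos 31: UGG -> W; peptide=MNCIPPYVKLW
pos 34: UUC -> F; peptide=MNCIPPYVKLWF
pos 37: GUA -> V; peptide=MNCIPPYVKLWFV
pos 40: UAA -> STOP

Answer: MNCIPPYVKLWFV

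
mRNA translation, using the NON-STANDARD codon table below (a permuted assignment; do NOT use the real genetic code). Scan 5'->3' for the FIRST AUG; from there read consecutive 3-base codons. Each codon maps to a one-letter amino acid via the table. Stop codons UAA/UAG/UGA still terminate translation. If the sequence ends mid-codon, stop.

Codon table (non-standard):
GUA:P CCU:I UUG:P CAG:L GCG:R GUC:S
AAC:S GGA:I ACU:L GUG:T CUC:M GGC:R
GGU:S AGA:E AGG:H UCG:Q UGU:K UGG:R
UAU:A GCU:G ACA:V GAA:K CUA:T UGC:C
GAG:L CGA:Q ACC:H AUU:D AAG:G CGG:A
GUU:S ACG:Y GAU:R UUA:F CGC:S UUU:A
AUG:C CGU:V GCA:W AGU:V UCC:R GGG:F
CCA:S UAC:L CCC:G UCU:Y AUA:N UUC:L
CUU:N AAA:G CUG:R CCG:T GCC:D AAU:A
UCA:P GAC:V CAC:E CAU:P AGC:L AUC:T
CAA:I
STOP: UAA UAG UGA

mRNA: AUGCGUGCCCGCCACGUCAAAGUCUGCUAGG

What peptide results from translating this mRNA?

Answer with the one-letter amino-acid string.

start AUG at pos 0
pos 0: AUG -> C; peptide=C
pos 3: CGU -> V; peptide=CV
pos 6: GCC -> D; peptide=CVD
pos 9: CGC -> S; peptide=CVDS
pos 12: CAC -> E; peptide=CVDSE
pos 15: GUC -> S; peptide=CVDSES
pos 18: AAA -> G; peptide=CVDSESG
pos 21: GUC -> S; peptide=CVDSESGS
pos 24: UGC -> C; peptide=CVDSESGSC
pos 27: UAG -> STOP

Answer: CVDSESGSC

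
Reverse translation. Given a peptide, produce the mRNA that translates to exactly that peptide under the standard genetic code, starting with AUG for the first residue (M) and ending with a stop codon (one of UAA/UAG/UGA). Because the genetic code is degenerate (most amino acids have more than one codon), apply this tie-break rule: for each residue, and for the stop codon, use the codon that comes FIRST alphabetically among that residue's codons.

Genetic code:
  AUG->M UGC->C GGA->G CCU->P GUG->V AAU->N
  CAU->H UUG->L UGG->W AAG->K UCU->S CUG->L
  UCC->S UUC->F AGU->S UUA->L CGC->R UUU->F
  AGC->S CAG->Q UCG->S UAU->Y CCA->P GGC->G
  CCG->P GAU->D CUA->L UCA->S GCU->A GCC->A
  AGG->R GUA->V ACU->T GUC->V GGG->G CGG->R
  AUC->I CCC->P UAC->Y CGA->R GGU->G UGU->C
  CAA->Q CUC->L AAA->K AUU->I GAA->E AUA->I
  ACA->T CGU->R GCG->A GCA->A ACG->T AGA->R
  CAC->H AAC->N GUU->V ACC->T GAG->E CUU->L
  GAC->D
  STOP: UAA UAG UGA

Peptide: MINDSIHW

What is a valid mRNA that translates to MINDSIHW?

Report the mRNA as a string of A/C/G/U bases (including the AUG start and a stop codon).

Answer: mRNA: AUGAUAAACGACAGCAUACACUGGUAA

Derivation:
residue 1: M -> AUG (start codon)
residue 2: I codons sorted = AUA,AUC,AUU -> pick first = AUA
residue 3: N codons sorted = AAC,AAU -> pick first = AAC
residue 4: D codons sorted = GAC,GAU -> pick first = GAC
residue 5: S codons sorted = AGC,AGU,UCA,UCC,UCG,UCU -> pick first = AGC
residue 6: I codons sorted = AUA,AUC,AUU -> pick first = AUA
residue 7: H codons sorted = CAC,CAU -> pick first = CAC
residue 8: W -> UGG (only codon)
terminator: stop codons sorted = UAA,UAG,UGA -> pick first = UAA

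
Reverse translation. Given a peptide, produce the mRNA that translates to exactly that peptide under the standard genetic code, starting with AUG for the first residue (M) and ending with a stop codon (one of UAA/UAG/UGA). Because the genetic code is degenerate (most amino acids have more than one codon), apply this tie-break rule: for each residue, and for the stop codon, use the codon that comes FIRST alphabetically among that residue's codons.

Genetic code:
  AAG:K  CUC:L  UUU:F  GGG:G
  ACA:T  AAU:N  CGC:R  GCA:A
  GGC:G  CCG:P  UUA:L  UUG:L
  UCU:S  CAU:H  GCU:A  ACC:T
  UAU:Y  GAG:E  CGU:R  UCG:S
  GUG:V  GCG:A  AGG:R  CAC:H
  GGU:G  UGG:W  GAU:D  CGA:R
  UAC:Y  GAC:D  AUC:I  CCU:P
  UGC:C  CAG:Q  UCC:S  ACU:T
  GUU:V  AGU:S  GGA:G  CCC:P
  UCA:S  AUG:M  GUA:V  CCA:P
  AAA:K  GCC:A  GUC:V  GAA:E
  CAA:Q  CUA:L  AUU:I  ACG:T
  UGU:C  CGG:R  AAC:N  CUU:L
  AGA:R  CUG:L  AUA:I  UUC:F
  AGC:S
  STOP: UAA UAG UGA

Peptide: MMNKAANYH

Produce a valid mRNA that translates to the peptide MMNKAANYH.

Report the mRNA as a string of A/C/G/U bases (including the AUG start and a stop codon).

residue 1: M -> AUG (start codon)
residue 2: M -> AUG (only codon)
residue 3: N codons sorted = AAC,AAU -> pick first = AAC
residue 4: K codons sorted = AAA,AAG -> pick first = AAA
residue 5: A codons sorted = GCA,GCC,GCG,GCU -> pick first = GCA
residue 6: A codons sorted = GCA,GCC,GCG,GCU -> pick first = GCA
residue 7: N codons sorted = AAC,AAU -> pick first = AAC
residue 8: Y codons sorted = UAC,UAU -> pick first = UAC
residue 9: H codons sorted = CAC,CAU -> pick first = CAC
terminator: stop codons sorted = UAA,UAG,UGA -> pick first = UAA

Answer: mRNA: AUGAUGAACAAAGCAGCAAACUACCACUAA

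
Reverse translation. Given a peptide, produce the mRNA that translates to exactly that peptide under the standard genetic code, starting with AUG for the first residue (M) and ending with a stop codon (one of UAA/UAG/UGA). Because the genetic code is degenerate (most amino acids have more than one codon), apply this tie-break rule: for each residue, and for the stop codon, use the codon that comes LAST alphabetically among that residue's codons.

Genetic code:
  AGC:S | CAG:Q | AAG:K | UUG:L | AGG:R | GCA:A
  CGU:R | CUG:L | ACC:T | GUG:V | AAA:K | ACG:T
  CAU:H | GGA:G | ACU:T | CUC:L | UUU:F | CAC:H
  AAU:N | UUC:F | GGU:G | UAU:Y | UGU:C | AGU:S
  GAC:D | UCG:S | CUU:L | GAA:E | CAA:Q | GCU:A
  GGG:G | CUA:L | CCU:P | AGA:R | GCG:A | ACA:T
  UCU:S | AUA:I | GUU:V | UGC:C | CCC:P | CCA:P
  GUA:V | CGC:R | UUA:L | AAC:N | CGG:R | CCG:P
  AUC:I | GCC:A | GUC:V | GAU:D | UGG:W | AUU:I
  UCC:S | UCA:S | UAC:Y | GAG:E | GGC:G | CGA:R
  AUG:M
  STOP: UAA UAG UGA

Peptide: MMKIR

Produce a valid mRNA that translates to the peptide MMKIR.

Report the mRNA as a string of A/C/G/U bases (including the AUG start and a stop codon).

Answer: mRNA: AUGAUGAAGAUUCGUUGA

Derivation:
residue 1: M -> AUG (start codon)
residue 2: M -> AUG (only codon)
residue 3: K codons sorted = AAA,AAG -> pick last = AAG
residue 4: I codons sorted = AUA,AUC,AUU -> pick last = AUU
residue 5: R codons sorted = AGA,AGG,CGA,CGC,CGG,CGU -> pick last = CGU
terminator: stop codons sorted = UAA,UAG,UGA -> pick last = UGA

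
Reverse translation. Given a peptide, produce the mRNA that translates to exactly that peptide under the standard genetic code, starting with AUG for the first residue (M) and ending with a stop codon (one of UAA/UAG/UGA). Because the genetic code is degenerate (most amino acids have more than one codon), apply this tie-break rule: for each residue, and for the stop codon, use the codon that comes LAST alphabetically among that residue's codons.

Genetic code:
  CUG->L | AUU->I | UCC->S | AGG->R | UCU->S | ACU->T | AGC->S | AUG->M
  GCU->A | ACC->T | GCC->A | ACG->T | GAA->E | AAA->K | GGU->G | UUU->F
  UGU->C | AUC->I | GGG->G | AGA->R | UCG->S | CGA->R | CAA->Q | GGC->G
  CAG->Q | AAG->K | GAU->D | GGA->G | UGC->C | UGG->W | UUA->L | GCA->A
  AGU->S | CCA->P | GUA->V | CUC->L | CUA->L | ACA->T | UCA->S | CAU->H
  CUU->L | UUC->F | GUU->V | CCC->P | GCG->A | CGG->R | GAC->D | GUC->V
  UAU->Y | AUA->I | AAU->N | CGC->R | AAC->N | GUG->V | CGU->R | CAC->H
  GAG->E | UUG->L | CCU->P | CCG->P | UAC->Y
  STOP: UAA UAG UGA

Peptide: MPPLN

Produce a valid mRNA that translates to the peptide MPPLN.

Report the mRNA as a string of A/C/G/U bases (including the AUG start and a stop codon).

residue 1: M -> AUG (start codon)
residue 2: P codons sorted = CCA,CCC,CCG,CCU -> pick last = CCU
residue 3: P codons sorted = CCA,CCC,CCG,CCU -> pick last = CCU
residue 4: L codons sorted = CUA,CUC,CUG,CUU,UUA,UUG -> pick last = UUG
residue 5: N codons sorted = AAC,AAU -> pick last = AAU
terminator: stop codons sorted = UAA,UAG,UGA -> pick last = UGA

Answer: mRNA: AUGCCUCCUUUGAAUUGA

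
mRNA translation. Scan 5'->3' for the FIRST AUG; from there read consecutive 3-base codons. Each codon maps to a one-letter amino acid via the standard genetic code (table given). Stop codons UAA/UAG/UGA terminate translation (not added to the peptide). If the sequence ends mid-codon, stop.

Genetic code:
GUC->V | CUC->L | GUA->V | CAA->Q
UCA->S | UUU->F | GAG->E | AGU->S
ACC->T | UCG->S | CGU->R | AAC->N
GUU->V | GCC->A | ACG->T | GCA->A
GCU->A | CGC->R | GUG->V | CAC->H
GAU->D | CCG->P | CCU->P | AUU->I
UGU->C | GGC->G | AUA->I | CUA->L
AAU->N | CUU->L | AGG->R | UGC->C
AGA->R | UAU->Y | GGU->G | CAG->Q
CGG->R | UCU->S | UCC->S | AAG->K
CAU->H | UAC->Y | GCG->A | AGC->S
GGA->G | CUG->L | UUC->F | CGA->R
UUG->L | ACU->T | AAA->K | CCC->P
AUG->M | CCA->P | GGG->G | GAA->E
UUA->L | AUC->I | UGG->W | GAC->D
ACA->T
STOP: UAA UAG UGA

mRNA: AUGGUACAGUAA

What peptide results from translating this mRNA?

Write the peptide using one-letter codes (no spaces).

start AUG at pos 0
pos 0: AUG -> M; peptide=M
pos 3: GUA -> V; peptide=MV
pos 6: CAG -> Q; peptide=MVQ
pos 9: UAA -> STOP

Answer: MVQ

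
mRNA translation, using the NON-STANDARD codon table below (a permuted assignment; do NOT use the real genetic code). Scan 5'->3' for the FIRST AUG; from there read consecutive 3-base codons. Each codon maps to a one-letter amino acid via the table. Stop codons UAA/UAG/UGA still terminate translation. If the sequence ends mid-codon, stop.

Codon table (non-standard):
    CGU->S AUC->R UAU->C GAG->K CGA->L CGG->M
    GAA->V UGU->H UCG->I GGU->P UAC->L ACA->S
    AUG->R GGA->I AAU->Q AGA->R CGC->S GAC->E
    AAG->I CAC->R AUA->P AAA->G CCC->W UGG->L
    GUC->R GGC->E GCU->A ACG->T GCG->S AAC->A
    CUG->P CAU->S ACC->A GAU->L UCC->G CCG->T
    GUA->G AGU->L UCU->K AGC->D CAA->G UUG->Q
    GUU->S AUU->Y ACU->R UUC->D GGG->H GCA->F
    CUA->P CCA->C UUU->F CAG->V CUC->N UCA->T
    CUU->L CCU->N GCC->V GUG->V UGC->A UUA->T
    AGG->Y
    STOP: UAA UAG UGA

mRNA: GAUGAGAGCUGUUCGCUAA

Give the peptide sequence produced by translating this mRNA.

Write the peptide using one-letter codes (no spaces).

start AUG at pos 1
pos 1: AUG -> R; peptide=R
pos 4: AGA -> R; peptide=RR
pos 7: GCU -> A; peptide=RRA
pos 10: GUU -> S; peptide=RRAS
pos 13: CGC -> S; peptide=RRASS
pos 16: UAA -> STOP

Answer: RRASS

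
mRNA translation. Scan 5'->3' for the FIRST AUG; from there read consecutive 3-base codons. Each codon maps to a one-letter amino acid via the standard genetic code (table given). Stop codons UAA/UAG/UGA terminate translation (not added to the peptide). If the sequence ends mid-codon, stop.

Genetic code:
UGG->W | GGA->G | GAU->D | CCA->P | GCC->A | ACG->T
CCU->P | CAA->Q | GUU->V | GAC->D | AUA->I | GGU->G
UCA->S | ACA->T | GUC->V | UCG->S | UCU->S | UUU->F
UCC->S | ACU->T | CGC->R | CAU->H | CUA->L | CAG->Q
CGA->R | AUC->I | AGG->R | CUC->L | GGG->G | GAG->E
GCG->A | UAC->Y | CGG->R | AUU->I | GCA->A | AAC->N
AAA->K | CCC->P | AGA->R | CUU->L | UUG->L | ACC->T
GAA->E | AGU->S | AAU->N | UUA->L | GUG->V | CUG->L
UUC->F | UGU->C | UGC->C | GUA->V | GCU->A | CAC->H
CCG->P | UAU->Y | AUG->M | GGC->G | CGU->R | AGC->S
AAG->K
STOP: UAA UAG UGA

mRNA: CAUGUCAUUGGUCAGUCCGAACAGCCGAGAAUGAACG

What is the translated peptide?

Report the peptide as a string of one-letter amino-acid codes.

Answer: MSLVSPNSRE

Derivation:
start AUG at pos 1
pos 1: AUG -> M; peptide=M
pos 4: UCA -> S; peptide=MS
pos 7: UUG -> L; peptide=MSL
pos 10: GUC -> V; peptide=MSLV
pos 13: AGU -> S; peptide=MSLVS
pos 16: CCG -> P; peptide=MSLVSP
pos 19: AAC -> N; peptide=MSLVSPN
pos 22: AGC -> S; peptide=MSLVSPNS
pos 25: CGA -> R; peptide=MSLVSPNSR
pos 28: GAA -> E; peptide=MSLVSPNSRE
pos 31: UGA -> STOP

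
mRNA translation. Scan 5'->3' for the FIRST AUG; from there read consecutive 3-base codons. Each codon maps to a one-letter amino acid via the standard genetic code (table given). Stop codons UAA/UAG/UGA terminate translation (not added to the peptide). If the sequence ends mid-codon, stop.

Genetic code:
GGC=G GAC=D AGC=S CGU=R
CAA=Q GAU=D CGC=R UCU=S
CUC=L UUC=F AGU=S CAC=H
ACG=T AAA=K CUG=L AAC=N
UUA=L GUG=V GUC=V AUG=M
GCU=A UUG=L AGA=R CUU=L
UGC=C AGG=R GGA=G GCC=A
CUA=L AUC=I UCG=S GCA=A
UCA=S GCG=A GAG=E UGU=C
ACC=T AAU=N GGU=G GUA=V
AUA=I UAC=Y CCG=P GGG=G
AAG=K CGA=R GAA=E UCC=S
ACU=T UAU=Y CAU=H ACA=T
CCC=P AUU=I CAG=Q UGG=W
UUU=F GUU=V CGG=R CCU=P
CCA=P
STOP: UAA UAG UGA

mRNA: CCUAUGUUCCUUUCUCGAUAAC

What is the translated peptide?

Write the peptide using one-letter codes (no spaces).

start AUG at pos 3
pos 3: AUG -> M; peptide=M
pos 6: UUC -> F; peptide=MF
pos 9: CUU -> L; peptide=MFL
pos 12: UCU -> S; peptide=MFLS
pos 15: CGA -> R; peptide=MFLSR
pos 18: UAA -> STOP

Answer: MFLSR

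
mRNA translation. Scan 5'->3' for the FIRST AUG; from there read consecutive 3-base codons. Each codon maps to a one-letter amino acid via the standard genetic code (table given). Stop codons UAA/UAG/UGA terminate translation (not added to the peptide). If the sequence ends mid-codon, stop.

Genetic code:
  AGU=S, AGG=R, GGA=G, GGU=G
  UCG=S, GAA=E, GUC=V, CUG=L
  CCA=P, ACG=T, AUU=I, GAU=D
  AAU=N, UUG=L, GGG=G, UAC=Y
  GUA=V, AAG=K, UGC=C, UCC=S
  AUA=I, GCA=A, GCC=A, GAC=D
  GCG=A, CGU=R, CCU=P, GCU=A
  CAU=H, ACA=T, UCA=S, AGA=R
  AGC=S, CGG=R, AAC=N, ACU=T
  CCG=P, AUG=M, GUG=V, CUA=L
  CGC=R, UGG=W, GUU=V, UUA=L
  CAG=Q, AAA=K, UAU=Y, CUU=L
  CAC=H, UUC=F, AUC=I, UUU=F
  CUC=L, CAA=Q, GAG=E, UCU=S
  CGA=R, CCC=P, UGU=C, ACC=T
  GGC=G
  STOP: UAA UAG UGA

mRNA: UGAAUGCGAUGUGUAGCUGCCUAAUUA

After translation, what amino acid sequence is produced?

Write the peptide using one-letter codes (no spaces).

Answer: MRCVAA

Derivation:
start AUG at pos 3
pos 3: AUG -> M; peptide=M
pos 6: CGA -> R; peptide=MR
pos 9: UGU -> C; peptide=MRC
pos 12: GUA -> V; peptide=MRCV
pos 15: GCU -> A; peptide=MRCVA
pos 18: GCC -> A; peptide=MRCVAA
pos 21: UAA -> STOP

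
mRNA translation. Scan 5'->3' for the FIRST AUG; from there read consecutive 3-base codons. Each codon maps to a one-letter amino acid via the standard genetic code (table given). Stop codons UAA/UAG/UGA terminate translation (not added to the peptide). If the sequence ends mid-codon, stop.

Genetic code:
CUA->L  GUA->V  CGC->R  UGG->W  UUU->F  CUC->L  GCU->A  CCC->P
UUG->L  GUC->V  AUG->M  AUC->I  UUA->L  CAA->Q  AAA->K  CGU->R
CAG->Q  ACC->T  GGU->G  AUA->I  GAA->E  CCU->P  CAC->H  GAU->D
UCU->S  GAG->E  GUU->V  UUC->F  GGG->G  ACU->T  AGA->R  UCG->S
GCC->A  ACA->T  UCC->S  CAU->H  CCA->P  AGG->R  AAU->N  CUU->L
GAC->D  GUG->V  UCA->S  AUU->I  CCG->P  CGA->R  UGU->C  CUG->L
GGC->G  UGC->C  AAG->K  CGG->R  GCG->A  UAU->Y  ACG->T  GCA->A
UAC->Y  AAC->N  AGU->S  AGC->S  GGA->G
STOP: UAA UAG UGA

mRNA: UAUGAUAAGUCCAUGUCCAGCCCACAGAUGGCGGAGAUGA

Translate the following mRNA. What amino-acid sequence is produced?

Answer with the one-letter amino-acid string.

Answer: MISPCPAHRWRR

Derivation:
start AUG at pos 1
pos 1: AUG -> M; peptide=M
pos 4: AUA -> I; peptide=MI
pos 7: AGU -> S; peptide=MIS
pos 10: CCA -> P; peptide=MISP
pos 13: UGU -> C; peptide=MISPC
pos 16: CCA -> P; peptide=MISPCP
pos 19: GCC -> A; peptide=MISPCPA
pos 22: CAC -> H; peptide=MISPCPAH
pos 25: AGA -> R; peptide=MISPCPAHR
pos 28: UGG -> W; peptide=MISPCPAHRW
pos 31: CGG -> R; peptide=MISPCPAHRWR
pos 34: AGA -> R; peptide=MISPCPAHRWRR
pos 37: UGA -> STOP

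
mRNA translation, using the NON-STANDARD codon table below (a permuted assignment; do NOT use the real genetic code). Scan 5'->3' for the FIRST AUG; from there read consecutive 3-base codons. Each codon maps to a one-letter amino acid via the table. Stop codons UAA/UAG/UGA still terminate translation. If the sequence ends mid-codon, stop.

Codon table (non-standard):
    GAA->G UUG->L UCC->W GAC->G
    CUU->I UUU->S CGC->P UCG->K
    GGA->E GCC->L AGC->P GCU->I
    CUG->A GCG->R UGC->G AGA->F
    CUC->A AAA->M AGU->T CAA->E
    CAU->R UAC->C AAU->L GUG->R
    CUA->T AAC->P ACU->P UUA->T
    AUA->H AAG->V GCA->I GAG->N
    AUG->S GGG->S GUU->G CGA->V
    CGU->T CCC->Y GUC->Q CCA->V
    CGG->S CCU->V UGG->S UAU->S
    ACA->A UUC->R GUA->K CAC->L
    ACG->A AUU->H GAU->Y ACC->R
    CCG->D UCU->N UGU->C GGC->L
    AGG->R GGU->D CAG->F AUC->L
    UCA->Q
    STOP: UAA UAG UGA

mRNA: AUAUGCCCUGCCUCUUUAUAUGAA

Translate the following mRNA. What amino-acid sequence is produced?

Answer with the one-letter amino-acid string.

Answer: SYGASH

Derivation:
start AUG at pos 2
pos 2: AUG -> S; peptide=S
pos 5: CCC -> Y; peptide=SY
pos 8: UGC -> G; peptide=SYG
pos 11: CUC -> A; peptide=SYGA
pos 14: UUU -> S; peptide=SYGAS
pos 17: AUA -> H; peptide=SYGASH
pos 20: UGA -> STOP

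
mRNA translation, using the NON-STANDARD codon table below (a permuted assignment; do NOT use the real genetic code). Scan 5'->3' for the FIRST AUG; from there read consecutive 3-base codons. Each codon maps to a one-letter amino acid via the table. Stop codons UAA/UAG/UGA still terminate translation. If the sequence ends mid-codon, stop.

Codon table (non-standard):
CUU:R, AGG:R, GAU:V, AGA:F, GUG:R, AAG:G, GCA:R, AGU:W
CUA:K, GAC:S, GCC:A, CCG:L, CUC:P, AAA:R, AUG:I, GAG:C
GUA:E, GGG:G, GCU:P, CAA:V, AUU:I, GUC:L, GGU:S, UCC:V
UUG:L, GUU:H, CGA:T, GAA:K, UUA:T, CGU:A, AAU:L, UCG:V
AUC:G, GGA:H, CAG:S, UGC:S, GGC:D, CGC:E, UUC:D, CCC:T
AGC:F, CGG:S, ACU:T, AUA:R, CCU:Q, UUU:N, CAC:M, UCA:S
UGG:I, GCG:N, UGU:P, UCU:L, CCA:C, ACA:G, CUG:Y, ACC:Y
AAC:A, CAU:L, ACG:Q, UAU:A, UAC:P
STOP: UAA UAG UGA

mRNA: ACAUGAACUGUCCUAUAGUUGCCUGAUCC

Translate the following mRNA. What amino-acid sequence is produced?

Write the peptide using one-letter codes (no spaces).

start AUG at pos 2
pos 2: AUG -> I; peptide=I
pos 5: AAC -> A; peptide=IA
pos 8: UGU -> P; peptide=IAP
pos 11: CCU -> Q; peptide=IAPQ
pos 14: AUA -> R; peptide=IAPQR
pos 17: GUU -> H; peptide=IAPQRH
pos 20: GCC -> A; peptide=IAPQRHA
pos 23: UGA -> STOP

Answer: IAPQRHA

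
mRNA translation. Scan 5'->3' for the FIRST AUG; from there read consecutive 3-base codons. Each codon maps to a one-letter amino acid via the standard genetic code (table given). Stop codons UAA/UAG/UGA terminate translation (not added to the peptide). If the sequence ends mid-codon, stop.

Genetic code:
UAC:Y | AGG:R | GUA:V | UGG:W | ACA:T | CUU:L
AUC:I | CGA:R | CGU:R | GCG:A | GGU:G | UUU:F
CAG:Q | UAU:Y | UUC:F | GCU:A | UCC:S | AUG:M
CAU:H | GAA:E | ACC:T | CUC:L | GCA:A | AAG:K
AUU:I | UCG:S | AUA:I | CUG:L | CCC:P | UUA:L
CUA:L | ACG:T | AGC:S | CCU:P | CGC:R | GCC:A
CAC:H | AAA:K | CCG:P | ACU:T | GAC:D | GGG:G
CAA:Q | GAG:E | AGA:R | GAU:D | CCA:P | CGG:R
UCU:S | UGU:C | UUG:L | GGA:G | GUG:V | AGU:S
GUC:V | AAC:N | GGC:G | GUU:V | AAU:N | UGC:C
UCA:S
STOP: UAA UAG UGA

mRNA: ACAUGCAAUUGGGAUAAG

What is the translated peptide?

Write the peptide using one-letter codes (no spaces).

start AUG at pos 2
pos 2: AUG -> M; peptide=M
pos 5: CAA -> Q; peptide=MQ
pos 8: UUG -> L; peptide=MQL
pos 11: GGA -> G; peptide=MQLG
pos 14: UAA -> STOP

Answer: MQLG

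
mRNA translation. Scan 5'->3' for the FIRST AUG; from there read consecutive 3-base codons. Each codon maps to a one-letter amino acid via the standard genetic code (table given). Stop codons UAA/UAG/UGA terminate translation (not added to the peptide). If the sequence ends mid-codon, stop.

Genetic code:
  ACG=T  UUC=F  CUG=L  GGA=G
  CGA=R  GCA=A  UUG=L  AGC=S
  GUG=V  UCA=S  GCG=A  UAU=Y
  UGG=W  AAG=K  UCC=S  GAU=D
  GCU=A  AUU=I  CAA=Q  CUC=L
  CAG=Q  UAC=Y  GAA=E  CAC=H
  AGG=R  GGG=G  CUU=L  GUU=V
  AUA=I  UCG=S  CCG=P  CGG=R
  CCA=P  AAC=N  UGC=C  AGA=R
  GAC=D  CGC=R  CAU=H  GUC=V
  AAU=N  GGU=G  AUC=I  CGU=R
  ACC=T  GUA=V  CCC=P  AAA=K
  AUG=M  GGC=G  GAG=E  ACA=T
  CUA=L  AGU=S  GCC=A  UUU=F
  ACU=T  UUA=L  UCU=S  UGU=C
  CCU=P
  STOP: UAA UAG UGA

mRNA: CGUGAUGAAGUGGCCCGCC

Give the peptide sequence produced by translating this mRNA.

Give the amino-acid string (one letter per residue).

start AUG at pos 4
pos 4: AUG -> M; peptide=M
pos 7: AAG -> K; peptide=MK
pos 10: UGG -> W; peptide=MKW
pos 13: CCC -> P; peptide=MKWP
pos 16: GCC -> A; peptide=MKWPA
pos 19: only 0 nt remain (<3), stop (end of mRNA)

Answer: MKWPA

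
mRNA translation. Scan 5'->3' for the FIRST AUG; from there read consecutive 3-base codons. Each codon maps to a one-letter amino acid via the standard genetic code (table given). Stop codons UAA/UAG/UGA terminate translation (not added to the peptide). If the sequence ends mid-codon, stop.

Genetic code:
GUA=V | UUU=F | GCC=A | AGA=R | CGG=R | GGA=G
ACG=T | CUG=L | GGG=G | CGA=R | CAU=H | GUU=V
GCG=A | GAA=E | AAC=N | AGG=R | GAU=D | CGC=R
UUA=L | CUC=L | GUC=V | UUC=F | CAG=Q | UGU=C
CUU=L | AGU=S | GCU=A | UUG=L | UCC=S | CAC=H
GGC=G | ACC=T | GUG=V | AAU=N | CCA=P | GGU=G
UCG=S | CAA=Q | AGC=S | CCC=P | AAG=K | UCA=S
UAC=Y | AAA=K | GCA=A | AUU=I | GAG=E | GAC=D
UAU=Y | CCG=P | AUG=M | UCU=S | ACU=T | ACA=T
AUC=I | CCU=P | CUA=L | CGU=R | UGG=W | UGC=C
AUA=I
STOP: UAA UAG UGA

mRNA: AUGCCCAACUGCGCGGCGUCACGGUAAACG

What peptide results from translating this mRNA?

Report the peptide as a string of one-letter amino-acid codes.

start AUG at pos 0
pos 0: AUG -> M; peptide=M
pos 3: CCC -> P; peptide=MP
pos 6: AAC -> N; peptide=MPN
pos 9: UGC -> C; peptide=MPNC
pos 12: GCG -> A; peptide=MPNCA
pos 15: GCG -> A; peptide=MPNCAA
pos 18: UCA -> S; peptide=MPNCAAS
pos 21: CGG -> R; peptide=MPNCAASR
pos 24: UAA -> STOP

Answer: MPNCAASR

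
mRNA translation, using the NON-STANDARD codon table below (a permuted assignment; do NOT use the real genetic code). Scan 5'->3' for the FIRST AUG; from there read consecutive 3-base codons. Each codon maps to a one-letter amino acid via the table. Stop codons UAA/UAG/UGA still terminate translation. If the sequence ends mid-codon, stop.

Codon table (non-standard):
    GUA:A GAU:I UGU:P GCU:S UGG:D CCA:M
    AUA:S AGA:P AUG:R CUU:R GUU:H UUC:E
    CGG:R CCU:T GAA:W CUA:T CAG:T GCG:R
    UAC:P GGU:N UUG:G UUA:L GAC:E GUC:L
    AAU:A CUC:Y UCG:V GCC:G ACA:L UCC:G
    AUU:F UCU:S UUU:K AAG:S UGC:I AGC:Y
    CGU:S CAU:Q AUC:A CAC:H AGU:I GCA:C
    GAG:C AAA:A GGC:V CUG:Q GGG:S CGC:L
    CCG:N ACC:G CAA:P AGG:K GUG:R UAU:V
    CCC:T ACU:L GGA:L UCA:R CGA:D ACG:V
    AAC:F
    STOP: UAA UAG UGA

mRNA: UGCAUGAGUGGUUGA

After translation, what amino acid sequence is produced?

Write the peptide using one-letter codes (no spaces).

start AUG at pos 3
pos 3: AUG -> R; peptide=R
pos 6: AGU -> I; peptide=RI
pos 9: GGU -> N; peptide=RIN
pos 12: UGA -> STOP

Answer: RIN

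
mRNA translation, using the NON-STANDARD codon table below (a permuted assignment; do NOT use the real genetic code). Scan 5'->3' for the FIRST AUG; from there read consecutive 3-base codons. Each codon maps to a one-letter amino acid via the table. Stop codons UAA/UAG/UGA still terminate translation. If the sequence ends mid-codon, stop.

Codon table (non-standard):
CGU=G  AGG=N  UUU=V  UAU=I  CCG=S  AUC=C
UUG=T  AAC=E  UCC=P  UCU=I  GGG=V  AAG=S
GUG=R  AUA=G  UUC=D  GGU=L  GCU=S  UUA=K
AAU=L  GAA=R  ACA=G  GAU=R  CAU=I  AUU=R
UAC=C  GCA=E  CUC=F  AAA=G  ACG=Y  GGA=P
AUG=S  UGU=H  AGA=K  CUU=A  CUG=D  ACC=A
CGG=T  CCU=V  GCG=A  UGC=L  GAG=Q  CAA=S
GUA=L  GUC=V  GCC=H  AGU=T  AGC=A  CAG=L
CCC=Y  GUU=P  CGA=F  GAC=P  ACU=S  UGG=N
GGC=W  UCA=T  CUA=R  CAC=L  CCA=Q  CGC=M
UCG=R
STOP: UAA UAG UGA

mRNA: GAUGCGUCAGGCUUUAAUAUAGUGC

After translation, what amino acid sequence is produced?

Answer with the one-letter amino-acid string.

Answer: SGLSKG

Derivation:
start AUG at pos 1
pos 1: AUG -> S; peptide=S
pos 4: CGU -> G; peptide=SG
pos 7: CAG -> L; peptide=SGL
pos 10: GCU -> S; peptide=SGLS
pos 13: UUA -> K; peptide=SGLSK
pos 16: AUA -> G; peptide=SGLSKG
pos 19: UAG -> STOP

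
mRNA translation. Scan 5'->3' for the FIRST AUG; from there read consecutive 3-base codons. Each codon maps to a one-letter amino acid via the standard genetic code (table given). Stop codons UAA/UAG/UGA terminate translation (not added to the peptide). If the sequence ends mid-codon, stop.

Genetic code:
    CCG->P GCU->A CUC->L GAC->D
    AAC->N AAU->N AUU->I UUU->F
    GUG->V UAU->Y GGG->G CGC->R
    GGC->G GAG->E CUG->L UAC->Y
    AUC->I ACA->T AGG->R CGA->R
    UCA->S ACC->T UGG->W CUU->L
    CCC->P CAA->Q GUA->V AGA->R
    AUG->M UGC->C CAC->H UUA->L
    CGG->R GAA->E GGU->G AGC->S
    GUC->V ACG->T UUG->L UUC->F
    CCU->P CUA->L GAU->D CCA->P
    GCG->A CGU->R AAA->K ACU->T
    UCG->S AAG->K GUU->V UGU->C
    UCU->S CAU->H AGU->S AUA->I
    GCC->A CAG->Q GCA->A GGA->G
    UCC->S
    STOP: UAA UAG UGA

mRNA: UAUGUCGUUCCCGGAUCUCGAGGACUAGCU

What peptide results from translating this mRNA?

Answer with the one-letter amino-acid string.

start AUG at pos 1
pos 1: AUG -> M; peptide=M
pos 4: UCG -> S; peptide=MS
pos 7: UUC -> F; peptide=MSF
pos 10: CCG -> P; peptide=MSFP
pos 13: GAU -> D; peptide=MSFPD
pos 16: CUC -> L; peptide=MSFPDL
pos 19: GAG -> E; peptide=MSFPDLE
pos 22: GAC -> D; peptide=MSFPDLED
pos 25: UAG -> STOP

Answer: MSFPDLED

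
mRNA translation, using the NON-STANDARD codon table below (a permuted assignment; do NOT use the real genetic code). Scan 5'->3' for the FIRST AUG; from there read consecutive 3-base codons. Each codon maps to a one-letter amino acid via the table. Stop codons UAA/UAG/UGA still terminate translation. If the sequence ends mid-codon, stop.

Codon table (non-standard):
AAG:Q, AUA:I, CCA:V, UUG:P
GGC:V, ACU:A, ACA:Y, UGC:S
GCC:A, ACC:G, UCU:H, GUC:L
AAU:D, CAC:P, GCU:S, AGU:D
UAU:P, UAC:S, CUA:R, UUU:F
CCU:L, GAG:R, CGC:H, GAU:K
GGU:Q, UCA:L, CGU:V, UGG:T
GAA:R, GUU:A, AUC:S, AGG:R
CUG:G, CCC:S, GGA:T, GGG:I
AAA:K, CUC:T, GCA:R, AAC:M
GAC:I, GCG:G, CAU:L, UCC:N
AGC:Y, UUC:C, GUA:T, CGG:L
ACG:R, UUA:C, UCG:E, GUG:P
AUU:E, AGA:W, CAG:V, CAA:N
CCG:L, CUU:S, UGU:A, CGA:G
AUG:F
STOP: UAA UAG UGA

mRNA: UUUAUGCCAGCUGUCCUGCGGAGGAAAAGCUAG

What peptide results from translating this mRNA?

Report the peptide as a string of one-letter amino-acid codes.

Answer: FVSLGLRKY

Derivation:
start AUG at pos 3
pos 3: AUG -> F; peptide=F
pos 6: CCA -> V; peptide=FV
pos 9: GCU -> S; peptide=FVS
pos 12: GUC -> L; peptide=FVSL
pos 15: CUG -> G; peptide=FVSLG
pos 18: CGG -> L; peptide=FVSLGL
pos 21: AGG -> R; peptide=FVSLGLR
pos 24: AAA -> K; peptide=FVSLGLRK
pos 27: AGC -> Y; peptide=FVSLGLRKY
pos 30: UAG -> STOP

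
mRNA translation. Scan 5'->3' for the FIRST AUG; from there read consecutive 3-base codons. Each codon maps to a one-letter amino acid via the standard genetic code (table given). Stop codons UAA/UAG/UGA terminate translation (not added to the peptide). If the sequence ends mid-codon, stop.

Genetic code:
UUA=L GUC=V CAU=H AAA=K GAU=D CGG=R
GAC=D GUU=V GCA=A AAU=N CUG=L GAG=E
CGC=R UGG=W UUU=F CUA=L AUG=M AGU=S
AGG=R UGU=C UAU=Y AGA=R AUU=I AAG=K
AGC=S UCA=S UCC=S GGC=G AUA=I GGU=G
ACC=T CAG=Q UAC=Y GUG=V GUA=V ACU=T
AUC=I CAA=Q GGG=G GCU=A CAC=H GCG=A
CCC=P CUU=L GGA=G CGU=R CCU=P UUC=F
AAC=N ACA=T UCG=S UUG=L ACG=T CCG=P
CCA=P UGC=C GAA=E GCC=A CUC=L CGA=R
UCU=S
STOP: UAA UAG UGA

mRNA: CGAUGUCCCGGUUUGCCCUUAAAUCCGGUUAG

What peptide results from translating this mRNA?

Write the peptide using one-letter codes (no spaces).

Answer: MSRFALKSG

Derivation:
start AUG at pos 2
pos 2: AUG -> M; peptide=M
pos 5: UCC -> S; peptide=MS
pos 8: CGG -> R; peptide=MSR
pos 11: UUU -> F; peptide=MSRF
pos 14: GCC -> A; peptide=MSRFA
pos 17: CUU -> L; peptide=MSRFAL
pos 20: AAA -> K; peptide=MSRFALK
pos 23: UCC -> S; peptide=MSRFALKS
pos 26: GGU -> G; peptide=MSRFALKSG
pos 29: UAG -> STOP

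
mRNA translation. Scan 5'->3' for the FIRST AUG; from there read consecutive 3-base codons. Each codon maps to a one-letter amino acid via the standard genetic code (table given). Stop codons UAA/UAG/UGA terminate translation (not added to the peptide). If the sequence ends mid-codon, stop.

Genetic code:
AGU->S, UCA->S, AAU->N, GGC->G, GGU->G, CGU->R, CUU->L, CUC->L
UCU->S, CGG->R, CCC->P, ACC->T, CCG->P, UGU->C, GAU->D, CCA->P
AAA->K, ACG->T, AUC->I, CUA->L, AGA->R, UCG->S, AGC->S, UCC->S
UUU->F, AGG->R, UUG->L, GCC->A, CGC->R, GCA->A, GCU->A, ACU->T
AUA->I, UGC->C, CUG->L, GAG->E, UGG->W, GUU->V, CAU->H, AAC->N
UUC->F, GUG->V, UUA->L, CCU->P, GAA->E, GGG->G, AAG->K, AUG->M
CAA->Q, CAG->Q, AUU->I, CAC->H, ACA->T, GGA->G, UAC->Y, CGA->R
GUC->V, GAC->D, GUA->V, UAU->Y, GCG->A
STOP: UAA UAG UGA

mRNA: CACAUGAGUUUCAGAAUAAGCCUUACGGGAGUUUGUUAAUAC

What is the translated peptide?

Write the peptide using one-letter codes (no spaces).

start AUG at pos 3
pos 3: AUG -> M; peptide=M
pos 6: AGU -> S; peptide=MS
pos 9: UUC -> F; peptide=MSF
pos 12: AGA -> R; peptide=MSFR
pos 15: AUA -> I; peptide=MSFRI
pos 18: AGC -> S; peptide=MSFRIS
pos 21: CUU -> L; peptide=MSFRISL
pos 24: ACG -> T; peptide=MSFRISLT
pos 27: GGA -> G; peptide=MSFRISLTG
pos 30: GUU -> V; peptide=MSFRISLTGV
pos 33: UGU -> C; peptide=MSFRISLTGVC
pos 36: UAA -> STOP

Answer: MSFRISLTGVC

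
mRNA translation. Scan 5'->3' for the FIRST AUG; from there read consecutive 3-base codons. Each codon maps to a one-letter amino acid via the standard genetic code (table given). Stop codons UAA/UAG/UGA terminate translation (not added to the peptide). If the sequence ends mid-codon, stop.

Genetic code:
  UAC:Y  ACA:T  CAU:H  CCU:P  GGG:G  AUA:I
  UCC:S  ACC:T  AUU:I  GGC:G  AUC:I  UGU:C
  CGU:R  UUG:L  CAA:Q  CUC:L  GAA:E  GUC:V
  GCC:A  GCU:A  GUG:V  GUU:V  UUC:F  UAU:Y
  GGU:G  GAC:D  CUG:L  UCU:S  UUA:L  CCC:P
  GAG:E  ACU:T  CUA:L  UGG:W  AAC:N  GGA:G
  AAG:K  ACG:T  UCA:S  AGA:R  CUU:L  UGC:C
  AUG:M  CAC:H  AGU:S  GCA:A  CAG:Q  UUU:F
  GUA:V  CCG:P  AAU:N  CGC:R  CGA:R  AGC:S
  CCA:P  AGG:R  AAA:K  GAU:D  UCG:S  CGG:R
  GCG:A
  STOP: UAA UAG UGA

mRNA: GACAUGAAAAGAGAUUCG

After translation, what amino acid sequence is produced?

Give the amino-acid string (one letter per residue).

Answer: MKRDS

Derivation:
start AUG at pos 3
pos 3: AUG -> M; peptide=M
pos 6: AAA -> K; peptide=MK
pos 9: AGA -> R; peptide=MKR
pos 12: GAU -> D; peptide=MKRD
pos 15: UCG -> S; peptide=MKRDS
pos 18: only 0 nt remain (<3), stop (end of mRNA)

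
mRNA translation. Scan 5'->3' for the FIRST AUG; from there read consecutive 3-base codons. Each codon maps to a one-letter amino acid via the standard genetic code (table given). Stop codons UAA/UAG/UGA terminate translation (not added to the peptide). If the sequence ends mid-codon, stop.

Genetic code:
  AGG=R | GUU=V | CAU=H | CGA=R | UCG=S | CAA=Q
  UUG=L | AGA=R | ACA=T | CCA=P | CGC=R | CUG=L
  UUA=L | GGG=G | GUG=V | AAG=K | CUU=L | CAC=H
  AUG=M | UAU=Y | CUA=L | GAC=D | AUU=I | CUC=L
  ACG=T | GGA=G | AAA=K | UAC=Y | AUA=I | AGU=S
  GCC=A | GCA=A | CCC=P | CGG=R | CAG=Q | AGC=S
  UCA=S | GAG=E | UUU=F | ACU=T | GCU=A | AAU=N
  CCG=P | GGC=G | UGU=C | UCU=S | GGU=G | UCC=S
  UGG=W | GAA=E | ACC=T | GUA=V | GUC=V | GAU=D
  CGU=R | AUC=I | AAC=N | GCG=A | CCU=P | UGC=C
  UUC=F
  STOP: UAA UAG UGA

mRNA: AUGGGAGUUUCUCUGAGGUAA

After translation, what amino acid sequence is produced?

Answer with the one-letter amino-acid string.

Answer: MGVSLR

Derivation:
start AUG at pos 0
pos 0: AUG -> M; peptide=M
pos 3: GGA -> G; peptide=MG
pos 6: GUU -> V; peptide=MGV
pos 9: UCU -> S; peptide=MGVS
pos 12: CUG -> L; peptide=MGVSL
pos 15: AGG -> R; peptide=MGVSLR
pos 18: UAA -> STOP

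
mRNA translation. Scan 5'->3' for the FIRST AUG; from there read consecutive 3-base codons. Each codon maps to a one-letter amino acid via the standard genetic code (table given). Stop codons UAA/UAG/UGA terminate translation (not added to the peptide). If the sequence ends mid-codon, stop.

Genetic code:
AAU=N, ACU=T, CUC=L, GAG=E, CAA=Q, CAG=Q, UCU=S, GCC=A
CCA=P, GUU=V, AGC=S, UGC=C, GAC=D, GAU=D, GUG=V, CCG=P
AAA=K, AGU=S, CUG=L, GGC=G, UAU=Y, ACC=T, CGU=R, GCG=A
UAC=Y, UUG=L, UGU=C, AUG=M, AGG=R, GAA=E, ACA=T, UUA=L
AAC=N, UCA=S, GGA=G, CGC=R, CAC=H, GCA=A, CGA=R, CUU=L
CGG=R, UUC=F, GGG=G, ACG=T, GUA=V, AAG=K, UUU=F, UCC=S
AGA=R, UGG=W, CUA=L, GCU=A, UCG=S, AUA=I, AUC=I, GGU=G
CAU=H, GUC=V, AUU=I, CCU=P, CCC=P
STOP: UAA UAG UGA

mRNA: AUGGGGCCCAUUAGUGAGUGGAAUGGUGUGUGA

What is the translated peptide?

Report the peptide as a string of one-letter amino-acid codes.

start AUG at pos 0
pos 0: AUG -> M; peptide=M
pos 3: GGG -> G; peptide=MG
pos 6: CCC -> P; peptide=MGP
pos 9: AUU -> I; peptide=MGPI
pos 12: AGU -> S; peptide=MGPIS
pos 15: GAG -> E; peptide=MGPISE
pos 18: UGG -> W; peptide=MGPISEW
pos 21: AAU -> N; peptide=MGPISEWN
pos 24: GGU -> G; peptide=MGPISEWNG
pos 27: GUG -> V; peptide=MGPISEWNGV
pos 30: UGA -> STOP

Answer: MGPISEWNGV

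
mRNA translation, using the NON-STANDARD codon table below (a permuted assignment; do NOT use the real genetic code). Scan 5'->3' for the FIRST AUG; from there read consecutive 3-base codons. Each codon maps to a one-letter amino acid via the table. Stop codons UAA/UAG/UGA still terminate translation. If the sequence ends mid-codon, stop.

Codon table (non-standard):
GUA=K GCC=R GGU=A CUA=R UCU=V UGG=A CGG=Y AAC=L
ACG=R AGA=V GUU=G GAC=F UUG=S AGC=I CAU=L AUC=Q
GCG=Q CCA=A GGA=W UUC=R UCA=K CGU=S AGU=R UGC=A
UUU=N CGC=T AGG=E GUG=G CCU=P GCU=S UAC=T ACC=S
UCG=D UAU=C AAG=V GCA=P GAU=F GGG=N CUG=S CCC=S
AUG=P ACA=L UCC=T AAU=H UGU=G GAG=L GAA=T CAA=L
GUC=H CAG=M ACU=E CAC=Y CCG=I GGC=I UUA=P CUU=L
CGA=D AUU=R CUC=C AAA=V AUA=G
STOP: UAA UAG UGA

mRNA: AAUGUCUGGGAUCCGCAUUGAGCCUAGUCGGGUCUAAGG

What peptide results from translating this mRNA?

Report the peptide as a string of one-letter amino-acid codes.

Answer: PVNQTRLPRYH

Derivation:
start AUG at pos 1
pos 1: AUG -> P; peptide=P
pos 4: UCU -> V; peptide=PV
pos 7: GGG -> N; peptide=PVN
pos 10: AUC -> Q; peptide=PVNQ
pos 13: CGC -> T; peptide=PVNQT
pos 16: AUU -> R; peptide=PVNQTR
pos 19: GAG -> L; peptide=PVNQTRL
pos 22: CCU -> P; peptide=PVNQTRLP
pos 25: AGU -> R; peptide=PVNQTRLPR
pos 28: CGG -> Y; peptide=PVNQTRLPRY
pos 31: GUC -> H; peptide=PVNQTRLPRYH
pos 34: UAA -> STOP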